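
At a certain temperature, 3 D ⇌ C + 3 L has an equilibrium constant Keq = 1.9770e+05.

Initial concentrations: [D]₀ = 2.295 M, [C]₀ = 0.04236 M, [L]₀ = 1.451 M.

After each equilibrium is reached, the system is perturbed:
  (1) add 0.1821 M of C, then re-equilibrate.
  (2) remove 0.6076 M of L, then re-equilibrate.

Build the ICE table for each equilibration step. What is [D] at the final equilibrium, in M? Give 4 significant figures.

Q₀ = 0.01071 vs Keq = 1.9770e+05 ⇒ Q<K, forward
Step 1:
                    D           C           L
  I             2.295     0.04236       1.451
  C            -2.237      0.7455       2.237
  E           0.05846      0.7879       3.688
  solve Keq expr → x = 0.7455; check Q = 1.9770e+05
Then add 0.1821 M of C.
Step 2:
                    D           C           L
  I           0.05846        0.97       3.688
  C          0.004097   -0.001366   -0.004097
  E           0.06256      0.9686       3.683
  solve Keq expr → x = -0.001366; check Q = 1.9770e+05
Then remove 0.6076 M of L.
Step 3:
                    D           C           L
  I           0.06256      0.9686       3.076
  C          -0.01009    0.003363     0.01009
  E           0.05247       0.972       3.086
  solve Keq expr → x = 0.003363; check Q = 1.9770e+05

[D]_eq = 0.05247 M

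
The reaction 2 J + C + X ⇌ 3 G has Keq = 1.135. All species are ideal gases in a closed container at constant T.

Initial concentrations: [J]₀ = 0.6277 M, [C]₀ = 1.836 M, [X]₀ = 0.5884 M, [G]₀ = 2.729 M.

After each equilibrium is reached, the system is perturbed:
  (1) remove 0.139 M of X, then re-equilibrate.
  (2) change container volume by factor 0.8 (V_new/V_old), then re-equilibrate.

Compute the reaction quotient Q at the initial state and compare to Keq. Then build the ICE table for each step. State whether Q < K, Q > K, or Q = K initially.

Q₀ = 47.75 vs Keq = 1.135 ⇒ Q>K, reverse
Step 1:
                   J          C          X          G
  init        0.6277      1.836     0.5884      2.729
  Δ           0.7287     0.3644     0.3644     -1.093
  eq           1.356        2.2     0.9528      1.636
  solve Keq expr → x = -0.3644; check Q = 1.135
Then remove 0.139 M of X.
Step 2:
                   J          C          X          G
  init         1.356        2.2     0.8138      1.636
  Δ          0.03102    0.01551    0.01551   -0.04653
  eq           1.387      2.216     0.8293      1.589
  solve Keq expr → x = -0.01551; check Q = 1.135
Then change container volume by factor 0.8 (V_new/V_old).
Step 3:
                   J          C          X          G
  init         1.734       2.77      1.037      1.987
  Δ         -0.05494   -0.02747   -0.02747    0.08241
  eq           1.679      2.742      1.009      2.069
  solve Keq expr → x = 0.02747; check Q = 1.135

Q₀ = 47.75; Q > K (proceeds reverse)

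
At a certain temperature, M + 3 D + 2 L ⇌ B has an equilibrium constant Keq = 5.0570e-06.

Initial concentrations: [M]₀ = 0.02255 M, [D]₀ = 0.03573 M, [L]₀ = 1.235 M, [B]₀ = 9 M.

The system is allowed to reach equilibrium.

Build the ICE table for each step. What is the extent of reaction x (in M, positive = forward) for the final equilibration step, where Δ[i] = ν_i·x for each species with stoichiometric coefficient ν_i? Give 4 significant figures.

x = -4.317 M

Q₀ = 5.7367e+06 vs Keq = 5.0570e-06 ⇒ Q>K, reverse
Step 1:
                   M          D          L          B
  Initial    0.02255    0.03573      1.235          9
  Change       4.317      12.95      8.634     -4.317
  Equil         4.34      12.99      9.869      4.683
  solve Keq expr → x = -4.317; check Q = 5.0570e-06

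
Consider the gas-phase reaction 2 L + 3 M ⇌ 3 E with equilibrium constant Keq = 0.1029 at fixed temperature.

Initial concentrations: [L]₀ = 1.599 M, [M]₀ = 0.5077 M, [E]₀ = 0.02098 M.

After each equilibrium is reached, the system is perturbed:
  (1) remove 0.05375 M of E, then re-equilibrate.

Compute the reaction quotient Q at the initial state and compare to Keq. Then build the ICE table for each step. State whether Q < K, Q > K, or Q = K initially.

Q₀ = 2.7599e-05 vs Keq = 0.1029 ⇒ Q<K, forward
Step 1:
                  L         M         E
  init        1.599    0.5077   0.02098
  Δ         -0.1193    -0.179     0.179
  eq           1.48    0.3287       0.2
  solve Keq expr → x = 0.05967; check Q = 0.1029
Then remove 0.05375 M of E.
Step 2:
                  L         M         E
  init         1.48    0.3287    0.1462
  Δ        -0.02155  -0.03233   0.03233
  eq          1.458    0.2964    0.1786
  solve Keq expr → x = 0.01078; check Q = 0.1029

Q₀ = 2.7599e-05; Q < K (proceeds forward)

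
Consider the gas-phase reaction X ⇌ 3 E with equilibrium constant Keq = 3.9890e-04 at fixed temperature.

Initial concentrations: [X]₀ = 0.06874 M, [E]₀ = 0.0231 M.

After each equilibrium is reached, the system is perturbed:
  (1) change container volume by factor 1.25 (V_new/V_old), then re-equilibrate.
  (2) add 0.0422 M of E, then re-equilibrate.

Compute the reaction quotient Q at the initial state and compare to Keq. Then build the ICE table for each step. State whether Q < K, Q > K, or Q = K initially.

Q₀ = 1.7932e-04 vs Keq = 3.9890e-04 ⇒ Q<K, forward
Step 1:
                    X           E
  I           0.06874      0.0231
  C         -0.002241    0.006724
  E            0.0665     0.02982
  solve Keq expr → x = 0.002241; check Q = 3.9890e-04
Then change container volume by factor 1.25 (V_new/V_old).
Step 2:
                    X           E
  I            0.0532     0.02386
  C         -0.001205    0.003616
  E           0.05199     0.02748
  solve Keq expr → x = 0.001205; check Q = 3.9890e-04
Then add 0.0422 M of E.
Step 3:
                    X           E
  I           0.05199     0.06968
  C           0.01334    -0.04003
  E           0.06534     0.02965
  solve Keq expr → x = -0.01334; check Q = 3.9890e-04

Q₀ = 1.7932e-04; Q < K (proceeds forward)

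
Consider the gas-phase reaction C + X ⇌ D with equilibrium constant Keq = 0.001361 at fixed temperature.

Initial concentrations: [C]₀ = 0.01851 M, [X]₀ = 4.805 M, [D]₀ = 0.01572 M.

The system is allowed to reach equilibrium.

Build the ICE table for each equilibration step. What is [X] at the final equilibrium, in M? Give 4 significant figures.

[X]_eq = 4.82 M

Q₀ = 0.1767 vs Keq = 0.001361 ⇒ Q>K, reverse
Step 1:
                   C          X          D
  I          0.01851      4.805    0.01572
  C           0.0155     0.0155    -0.0155
  E          0.03401       4.82 2.2311e-04
  solve Keq expr → x = -0.0155; check Q = 0.001361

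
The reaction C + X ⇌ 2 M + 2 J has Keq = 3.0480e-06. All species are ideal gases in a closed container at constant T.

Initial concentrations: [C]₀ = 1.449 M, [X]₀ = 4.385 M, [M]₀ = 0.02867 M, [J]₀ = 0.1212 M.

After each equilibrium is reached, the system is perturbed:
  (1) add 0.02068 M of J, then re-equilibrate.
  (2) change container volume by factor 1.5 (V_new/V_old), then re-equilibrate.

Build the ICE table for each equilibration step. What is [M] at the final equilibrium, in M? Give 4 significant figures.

[M]_eq = 0.02821 M

Q₀ = 1.9003e-06 vs Keq = 3.0480e-06 ⇒ Q<K, forward
Step 1:
                    C           X           M           J
  Initial       1.449       4.385     0.02867      0.1212
  Change    -0.002953   -0.002953    0.005906    0.005906
  Equil         1.446       4.382     0.03458      0.1271
  solve Keq expr → x = 0.002953; check Q = 3.0480e-06
Then add 0.02068 M of J.
Step 2:
                    C           X           M           J
  Initial       1.446       4.382     0.03458      0.1478
  Change     0.001993    0.001993   -0.003986   -0.003986
  Equil         1.448       4.384     0.03059      0.1438
  solve Keq expr → x = -0.001993; check Q = 3.0480e-06
Then change container volume by factor 1.5 (V_new/V_old).
Step 3:
                    C           X           M           J
  Initial      0.9654       2.923     0.02039     0.09587
  Change    -0.003907   -0.003907    0.007815    0.007815
  Equil        0.9615       2.919     0.02821      0.1037
  solve Keq expr → x = 0.003907; check Q = 3.0480e-06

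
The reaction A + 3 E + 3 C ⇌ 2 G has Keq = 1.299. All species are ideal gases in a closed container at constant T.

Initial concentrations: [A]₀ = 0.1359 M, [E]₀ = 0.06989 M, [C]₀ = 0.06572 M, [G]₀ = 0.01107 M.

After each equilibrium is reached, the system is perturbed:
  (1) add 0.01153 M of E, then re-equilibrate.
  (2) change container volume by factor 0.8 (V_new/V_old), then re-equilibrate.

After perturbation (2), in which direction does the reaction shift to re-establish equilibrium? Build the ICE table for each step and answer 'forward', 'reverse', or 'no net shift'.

Q₀ = 9305 vs Keq = 1.299 ⇒ Q>K, reverse
Step 1:
                  A         E         C         G
  init       0.1359   0.06989   0.06572   0.01107
  Δ        0.005408   0.01622   0.01622  -0.01082
  eq         0.1413   0.08611   0.08194 2.5397e-04
  solve Keq expr → x = -0.005408; check Q = 1.299
Then add 0.01153 M of E.
Step 2:
                  A         E         C         G
  init       0.1413   0.09764   0.08194 2.5397e-04
  Δ       -2.5923e-05 -7.7770e-05 -7.7770e-05 5.1847e-05
  eq         0.1413   0.09757   0.08187 3.0581e-04
  solve Keq expr → x = 2.5923e-05; check Q = 1.299
Then change container volume by factor 0.8 (V_new/V_old).
Step 3:
                  A         E         C         G
  init       0.1766     0.122    0.1023 3.8227e-04
  Δ       -1.3890e-04 -4.1669e-04 -4.1669e-04 2.7779e-04
  eq         0.1765    0.1215    0.1019 6.6006e-04
  solve Keq expr → x = 1.3890e-04; check Q = 1.299

Direction: forward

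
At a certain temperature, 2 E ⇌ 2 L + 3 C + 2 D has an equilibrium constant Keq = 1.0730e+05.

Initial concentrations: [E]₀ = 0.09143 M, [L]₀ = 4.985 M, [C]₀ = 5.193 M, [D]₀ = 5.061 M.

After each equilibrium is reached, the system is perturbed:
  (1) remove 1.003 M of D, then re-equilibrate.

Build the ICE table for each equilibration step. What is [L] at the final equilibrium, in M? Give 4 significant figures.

Q₀ = 1.0663e+07 vs Keq = 1.0730e+05 ⇒ Q>K, reverse
Step 1:
                  E         L         C         D
  init      0.09143     4.985     5.193     5.061
  Δ          0.4958   -0.4958   -0.7436   -0.4958
  eq         0.5872     4.489     4.449     4.565
  solve Keq expr → x = -0.2479; check Q = 1.0730e+05
Then remove 1.003 M of D.
Step 2:
                  E         L         C         D
  init       0.5872     4.489     4.449     3.562
  Δ        -0.08735   0.08735     0.131   0.08735
  eq         0.4998     4.577      4.58      3.65
  solve Keq expr → x = 0.04367; check Q = 1.0730e+05

[L]_eq = 4.577 M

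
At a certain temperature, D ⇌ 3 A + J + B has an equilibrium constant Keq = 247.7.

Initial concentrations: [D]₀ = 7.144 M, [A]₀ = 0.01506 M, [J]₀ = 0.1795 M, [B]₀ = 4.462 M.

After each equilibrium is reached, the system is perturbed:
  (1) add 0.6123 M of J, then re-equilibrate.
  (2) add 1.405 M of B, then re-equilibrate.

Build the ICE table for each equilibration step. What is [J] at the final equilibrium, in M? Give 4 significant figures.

Q₀ = 3.8294e-07 vs Keq = 247.7 ⇒ Q<K, forward
Step 1:
                    D           A           J           B
  Initial       7.144     0.01506      0.1795       4.462
  Change       -1.648       4.944       1.648       1.648
  Equil         5.496       4.959       1.827        6.11
  solve Keq expr → x = 1.648; check Q = 247.7
Then add 0.6123 M of J.
Step 2:
                    D           A           J           B
  Initial       5.496       4.959        2.44        6.11
  Change       0.1094     -0.3281     -0.1094     -0.1094
  Equil         5.605       4.631        2.33       6.001
  solve Keq expr → x = -0.1094; check Q = 247.7
Then add 1.405 M of B.
Step 3:
                    D           A           J           B
  Initial       5.605       4.631        2.33       7.406
  Change       0.0767     -0.2301     -0.0767     -0.0767
  Equil         5.682       4.401       2.254       7.329
  solve Keq expr → x = -0.0767; check Q = 247.7

[J]_eq = 2.254 M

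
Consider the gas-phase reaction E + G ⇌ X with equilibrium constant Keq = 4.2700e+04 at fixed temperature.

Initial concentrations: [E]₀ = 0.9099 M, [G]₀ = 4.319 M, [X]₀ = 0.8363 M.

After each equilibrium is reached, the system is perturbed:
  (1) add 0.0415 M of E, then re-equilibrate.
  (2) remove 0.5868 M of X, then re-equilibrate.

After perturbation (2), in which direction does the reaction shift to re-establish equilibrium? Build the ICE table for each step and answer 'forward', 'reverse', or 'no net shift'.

Q₀ = 0.2128 vs Keq = 4.2700e+04 ⇒ Q<K, forward
Step 1:
                  E         G         X
  Initial    0.9099     4.319    0.8363
  Change    -0.9099   -0.9099    0.9099
  Equil   1.1996e-05     3.409     1.746
  solve Keq expr → x = 0.9099; check Q = 4.2700e+04
Then add 0.0415 M of E.
Step 2:
                  E         G         X
  Initial   0.04151     3.409     1.746
  Change    -0.0415   -0.0415    0.0415
  Equil   1.2432e-05     3.368     1.788
  solve Keq expr → x = 0.0415; check Q = 4.2700e+04
Then remove 0.5868 M of X.
Step 3:
                  E         G         X
  Initial 1.2432e-05     3.368     1.201
  Change  -4.0807e-06 -4.0807e-06 4.0807e-06
  Equil   8.3513e-06     3.368     1.201
  solve Keq expr → x = 4.0807e-06; check Q = 4.2700e+04

Direction: forward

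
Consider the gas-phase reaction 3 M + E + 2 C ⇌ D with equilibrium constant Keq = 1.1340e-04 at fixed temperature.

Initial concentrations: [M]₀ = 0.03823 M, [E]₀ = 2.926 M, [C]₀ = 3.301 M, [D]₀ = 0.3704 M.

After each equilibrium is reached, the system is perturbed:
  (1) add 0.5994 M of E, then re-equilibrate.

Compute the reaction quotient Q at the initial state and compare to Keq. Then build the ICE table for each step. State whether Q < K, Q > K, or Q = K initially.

Q₀ = 207.9; Q > K (proceeds reverse)

Q₀ = 207.9 vs Keq = 1.1340e-04 ⇒ Q>K, reverse
Step 1:
                   M          E          C          D
  I          0.03823      2.926      3.301     0.3704
  C            1.085     0.3618     0.7237    -0.3618
  E            1.124      3.288      4.025    0.00857
  solve Keq expr → x = -0.3618; check Q = 1.1340e-04
Then add 0.5994 M of E.
Step 2:
                   M          E          C          D
  I            1.124      3.887      4.025    0.00857
  C        -0.004287  -0.001429  -0.002858   0.001429
  E            1.119      3.886      4.022   0.009998
  solve Keq expr → x = 0.001429; check Q = 1.1340e-04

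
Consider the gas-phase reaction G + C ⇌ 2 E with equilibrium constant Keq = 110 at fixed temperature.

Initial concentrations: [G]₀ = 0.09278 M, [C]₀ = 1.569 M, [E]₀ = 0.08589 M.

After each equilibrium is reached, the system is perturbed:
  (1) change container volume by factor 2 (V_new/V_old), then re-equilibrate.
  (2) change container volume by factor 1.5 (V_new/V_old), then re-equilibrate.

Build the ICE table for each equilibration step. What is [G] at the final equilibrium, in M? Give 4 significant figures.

[G]_eq = 1.5021e-04 M

Q₀ = 0.05068 vs Keq = 110 ⇒ Q<K, forward
Step 1:
                    G           C           E
  init        0.09278       1.569     0.08589
  Δ          -0.09233    -0.09233      0.1847
  eq       4.5062e-04       1.477      0.2705
  solve Keq expr → x = 0.09233; check Q = 110
Then change container volume by factor 2 (V_new/V_old).
Step 2:
                    G           C           E
  init     2.2531e-04      0.7383      0.1353
  Δ                 0           0           0
  eq       2.2531e-04      0.7383      0.1353
  solve Keq expr → x = 0; check Q = 110
Then change container volume by factor 1.5 (V_new/V_old).
Step 3:
                    G           C           E
  init     1.5021e-04      0.4922     0.09018
  Δ                 0           0           0
  eq       1.5021e-04      0.4922     0.09018
  solve Keq expr → x = 0; check Q = 110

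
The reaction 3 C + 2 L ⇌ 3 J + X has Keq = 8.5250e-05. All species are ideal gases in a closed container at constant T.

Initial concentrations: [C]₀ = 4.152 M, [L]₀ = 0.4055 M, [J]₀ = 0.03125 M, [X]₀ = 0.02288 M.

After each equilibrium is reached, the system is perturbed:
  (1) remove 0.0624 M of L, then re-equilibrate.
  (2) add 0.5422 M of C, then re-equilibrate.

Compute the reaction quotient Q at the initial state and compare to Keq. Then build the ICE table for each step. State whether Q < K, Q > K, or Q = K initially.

Q₀ = 5.9327e-08 vs Keq = 8.5250e-05 ⇒ Q<K, forward
Step 1:
                  C         L         J         X
  Initial     4.152    0.4055   0.03125   0.02288
  Change    -0.1562   -0.1042    0.1562   0.05208
  Equil       3.996    0.3013    0.1875   0.07496
  solve Keq expr → x = 0.05208; check Q = 8.5250e-05
Then remove 0.0624 M of L.
Step 2:
                  C         L         J         X
  Initial     3.996    0.2389    0.1875   0.07496
  Change    0.01682   0.01121  -0.01682 -0.005606
  Equil       4.013    0.2502    0.1707   0.06935
  solve Keq expr → x = -0.005606; check Q = 8.5250e-05
Then add 0.5422 M of C.
Step 3:
                  C         L         J         X
  Initial     4.555    0.2502    0.1707   0.06935
  Change   -0.01375 -0.009167   0.01375  0.004584
  Equil       4.541     0.241    0.1844   0.07393
  solve Keq expr → x = 0.004584; check Q = 8.5250e-05

Q₀ = 5.9327e-08; Q < K (proceeds forward)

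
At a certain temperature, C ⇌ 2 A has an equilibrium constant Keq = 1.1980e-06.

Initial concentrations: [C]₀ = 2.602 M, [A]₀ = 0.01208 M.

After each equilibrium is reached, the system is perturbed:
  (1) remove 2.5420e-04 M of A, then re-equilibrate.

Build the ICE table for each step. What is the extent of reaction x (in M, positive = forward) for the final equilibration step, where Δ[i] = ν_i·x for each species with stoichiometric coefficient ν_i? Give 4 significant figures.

Q₀ = 5.6082e-05 vs Keq = 1.1980e-06 ⇒ Q>K, reverse
Step 1:
                   C          A
  I            2.602    0.01208
  C         0.005156   -0.01031
  E            2.607   0.001767
  solve Keq expr → x = -0.005156; check Q = 1.1980e-06
Then remove 2.5420e-04 M of A.
Step 2:
                   C          A
  I            2.607   0.001513
  C       -1.2708e-04 2.5416e-04
  E            2.607   0.001767
  solve Keq expr → x = 1.2708e-04; check Q = 1.1980e-06

x = 1.2708e-04 M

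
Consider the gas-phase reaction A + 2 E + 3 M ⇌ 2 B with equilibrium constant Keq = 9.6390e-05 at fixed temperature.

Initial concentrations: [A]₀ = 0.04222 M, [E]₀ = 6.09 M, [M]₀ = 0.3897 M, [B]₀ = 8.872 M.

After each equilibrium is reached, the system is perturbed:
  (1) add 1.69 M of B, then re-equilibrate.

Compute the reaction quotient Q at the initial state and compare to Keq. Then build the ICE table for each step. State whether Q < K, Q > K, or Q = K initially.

Q₀ = 849.4; Q > K (proceeds reverse)

Q₀ = 849.4 vs Keq = 9.6390e-05 ⇒ Q>K, reverse
Step 1:
                   A          E          M          B
  init       0.04222       6.09     0.3897      8.872
  Δ            2.504      5.009      7.513     -5.009
  eq           2.547       11.1      7.903      3.863
  solve Keq expr → x = -2.504; check Q = 9.6390e-05
Then add 1.69 M of B.
Step 2:
                   A          E          M          B
  init         2.547       11.1      7.903      5.553
  Δ           0.2829     0.5658     0.8487    -0.5658
  eq            2.83      11.66      8.752      4.987
  solve Keq expr → x = -0.2829; check Q = 9.6390e-05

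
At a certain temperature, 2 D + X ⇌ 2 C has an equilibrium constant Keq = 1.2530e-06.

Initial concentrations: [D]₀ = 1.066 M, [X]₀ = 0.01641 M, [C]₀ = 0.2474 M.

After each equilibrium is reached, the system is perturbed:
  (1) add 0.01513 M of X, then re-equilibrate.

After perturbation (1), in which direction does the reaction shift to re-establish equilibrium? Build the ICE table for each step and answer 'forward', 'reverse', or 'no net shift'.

Q₀ = 3.282 vs Keq = 1.2530e-06 ⇒ Q>K, reverse
Step 1:
                  D         X         C
  init        1.066   0.01641    0.2474
  Δ          0.2469    0.1234   -0.2469
  eq          1.313    0.1398 5.4954e-04
  solve Keq expr → x = -0.1234; check Q = 1.2530e-06
Then add 0.01513 M of X.
Step 2:
                  D         X         C
  init        1.313     0.155 5.4954e-04
  Δ       -2.8927e-05 -1.4463e-05 2.8927e-05
  eq          1.313     0.155 5.7847e-04
  solve Keq expr → x = 1.4463e-05; check Q = 1.2530e-06

Direction: forward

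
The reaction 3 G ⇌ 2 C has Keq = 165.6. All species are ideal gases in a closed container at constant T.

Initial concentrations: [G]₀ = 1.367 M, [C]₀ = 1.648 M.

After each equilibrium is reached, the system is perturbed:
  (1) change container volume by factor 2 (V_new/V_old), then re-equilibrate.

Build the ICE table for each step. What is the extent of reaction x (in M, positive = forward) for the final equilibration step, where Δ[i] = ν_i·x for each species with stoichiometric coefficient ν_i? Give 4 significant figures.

x = -0.01293 M

Q₀ = 1.063 vs Keq = 165.6 ⇒ Q<K, forward
Step 1:
                  G         C
  I           1.367     1.648
  C          -1.046     0.697
  E          0.3214     2.345
  solve Keq expr → x = 0.3485; check Q = 165.6
Then change container volume by factor 2 (V_new/V_old).
Step 2:
                  G         C
  I          0.1607     1.173
  C         0.03878  -0.02586
  E          0.1995     1.147
  solve Keq expr → x = -0.01293; check Q = 165.6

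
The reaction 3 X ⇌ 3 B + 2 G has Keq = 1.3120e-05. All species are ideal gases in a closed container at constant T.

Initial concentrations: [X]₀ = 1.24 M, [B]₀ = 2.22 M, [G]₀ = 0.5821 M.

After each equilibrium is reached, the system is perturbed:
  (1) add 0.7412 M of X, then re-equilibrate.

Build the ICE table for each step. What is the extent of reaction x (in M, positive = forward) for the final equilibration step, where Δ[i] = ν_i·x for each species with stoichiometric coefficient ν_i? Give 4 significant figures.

x = 0.001949 M

Q₀ = 1.944 vs Keq = 1.3120e-05 ⇒ Q>K, reverse
Step 1:
                   X          B          G
  Initial       1.24       2.22     0.5821
  Change      0.8627    -0.8627    -0.5751
  Equil        2.103      1.357   0.006984
  solve Keq expr → x = -0.2876; check Q = 1.3120e-05
Then add 0.7412 M of X.
Step 2:
                   X          B          G
  Initial      2.844      1.357   0.006984
  Change   -0.005846   0.005846   0.003897
  Equil        2.838      1.363    0.01088
  solve Keq expr → x = 0.001949; check Q = 1.3120e-05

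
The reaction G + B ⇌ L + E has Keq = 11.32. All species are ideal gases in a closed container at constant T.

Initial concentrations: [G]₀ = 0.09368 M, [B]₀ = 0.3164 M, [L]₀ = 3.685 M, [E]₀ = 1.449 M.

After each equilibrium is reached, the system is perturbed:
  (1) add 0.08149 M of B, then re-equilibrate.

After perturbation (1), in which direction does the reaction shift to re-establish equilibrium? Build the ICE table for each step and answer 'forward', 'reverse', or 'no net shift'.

Q₀ = 180.1 vs Keq = 11.32 ⇒ Q>K, reverse
Step 1:
                   G          B          L          E
  Initial    0.09368     0.3164      3.685      1.449
  Change      0.3685     0.3685    -0.3685    -0.3685
  Equil       0.4622     0.6849      3.316       1.08
  solve Keq expr → x = -0.3685; check Q = 11.32
Then add 0.08149 M of B.
Step 2:
                   G          B          L          E
  Initial     0.4622     0.7664      3.316       1.08
  Change    -0.02361   -0.02361    0.02361    0.02361
  Equil       0.4386     0.7428       3.34      1.104
  solve Keq expr → x = 0.02361; check Q = 11.32

Direction: forward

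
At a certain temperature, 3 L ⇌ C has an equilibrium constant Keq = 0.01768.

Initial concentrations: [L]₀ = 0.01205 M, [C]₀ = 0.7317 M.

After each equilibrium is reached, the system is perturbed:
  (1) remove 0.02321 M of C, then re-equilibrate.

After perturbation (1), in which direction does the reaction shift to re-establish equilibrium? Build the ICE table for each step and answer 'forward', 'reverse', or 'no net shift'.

Direction: forward

Q₀ = 4.1819e+05 vs Keq = 0.01768 ⇒ Q>K, reverse
Step 1:
                  L         C
  Initial   0.01205    0.7317
  Change      1.852   -0.6172
  Equil       1.864    0.1145
  solve Keq expr → x = -0.6172; check Q = 0.01768
Then remove 0.02321 M of C.
Step 2:
                  L         C
  Initial     1.864   0.09125
  Change   -0.04523   0.01508
  Equil       1.819    0.1063
  solve Keq expr → x = 0.01508; check Q = 0.01768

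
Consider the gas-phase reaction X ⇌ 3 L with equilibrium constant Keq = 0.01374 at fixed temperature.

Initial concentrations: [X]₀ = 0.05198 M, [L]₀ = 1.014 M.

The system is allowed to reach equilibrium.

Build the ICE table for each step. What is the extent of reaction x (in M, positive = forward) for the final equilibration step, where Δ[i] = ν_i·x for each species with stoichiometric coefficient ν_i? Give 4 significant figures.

x = -0.2826 M

Q₀ = 20.06 vs Keq = 0.01374 ⇒ Q>K, reverse
Step 1:
                  X         L
  Initial   0.05198     1.014
  Change     0.2826   -0.8477
  Equil      0.3346    0.1663
  solve Keq expr → x = -0.2826; check Q = 0.01374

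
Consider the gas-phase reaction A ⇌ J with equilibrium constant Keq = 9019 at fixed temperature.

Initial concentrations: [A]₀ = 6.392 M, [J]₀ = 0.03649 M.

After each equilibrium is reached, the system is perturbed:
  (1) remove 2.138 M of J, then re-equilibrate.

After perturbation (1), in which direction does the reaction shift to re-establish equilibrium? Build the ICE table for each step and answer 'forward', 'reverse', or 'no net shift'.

Q₀ = 0.005709 vs Keq = 9019 ⇒ Q<K, forward
Step 1:
                    A           J
  I             6.392     0.03649
  C            -6.391       6.391
  E        7.1269e-04       6.428
  solve Keq expr → x = 6.391; check Q = 9019
Then remove 2.138 M of J.
Step 2:
                    A           J
  I        7.1269e-04        4.29
  C       -2.3703e-04  2.3703e-04
  E        4.7566e-04        4.29
  solve Keq expr → x = 2.3703e-04; check Q = 9019

Direction: forward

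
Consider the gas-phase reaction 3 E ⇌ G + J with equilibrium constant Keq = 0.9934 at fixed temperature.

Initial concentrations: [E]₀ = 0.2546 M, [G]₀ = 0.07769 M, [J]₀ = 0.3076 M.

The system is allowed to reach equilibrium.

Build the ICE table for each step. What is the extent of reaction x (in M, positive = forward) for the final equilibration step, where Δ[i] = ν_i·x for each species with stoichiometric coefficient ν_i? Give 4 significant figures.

Q₀ = 1.448 vs Keq = 0.9934 ⇒ Q>K, reverse
Step 1:
                    E           G           J
  I            0.2546     0.07769      0.3076
  C           0.02229   -0.007431   -0.007431
  E            0.2769     0.07026      0.3002
  solve Keq expr → x = -0.007431; check Q = 0.9934

x = -0.007431 M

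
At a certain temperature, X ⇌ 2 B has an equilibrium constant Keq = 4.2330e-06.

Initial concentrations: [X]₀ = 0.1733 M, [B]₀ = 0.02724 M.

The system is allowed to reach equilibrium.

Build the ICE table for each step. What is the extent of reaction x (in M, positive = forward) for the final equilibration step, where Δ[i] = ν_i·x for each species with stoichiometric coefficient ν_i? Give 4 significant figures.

x = -0.01318 M

Q₀ = 0.004282 vs Keq = 4.2330e-06 ⇒ Q>K, reverse
Step 1:
                  X         B
  I          0.1733   0.02724
  C         0.01318  -0.02635
  E          0.1865 8.8845e-04
  solve Keq expr → x = -0.01318; check Q = 4.2330e-06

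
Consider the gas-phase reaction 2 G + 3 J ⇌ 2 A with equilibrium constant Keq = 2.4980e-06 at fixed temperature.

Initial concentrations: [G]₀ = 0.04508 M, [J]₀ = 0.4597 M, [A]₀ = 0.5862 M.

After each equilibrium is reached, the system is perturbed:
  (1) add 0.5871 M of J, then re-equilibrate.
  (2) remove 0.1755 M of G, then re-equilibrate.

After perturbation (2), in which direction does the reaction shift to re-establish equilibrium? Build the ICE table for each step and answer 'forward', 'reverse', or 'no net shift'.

Q₀ = 1741 vs Keq = 2.4980e-06 ⇒ Q>K, reverse
Step 1:
                   G          J          A
  Initial    0.04508     0.4597     0.5862
  Change      0.5847      0.877    -0.5847
  Equil       0.6297      1.337   0.001538
  solve Keq expr → x = -0.2923; check Q = 2.4980e-06
Then add 0.5871 M of J.
Step 2:
                   G          J          A
  Initial     0.6297      1.924   0.001538
  Change    -0.00111  -0.001664    0.00111
  Equil       0.6286      1.922   0.002648
  solve Keq expr → x = 5.5475e-04; check Q = 2.4980e-06
Then remove 0.1755 M of G.
Step 3:
                   G          J          A
  Initial     0.4531      1.922   0.002648
  Change  7.3444e-04   0.001102 -7.3444e-04
  Equil       0.4539      1.923   0.001913
  solve Keq expr → x = -3.6722e-04; check Q = 2.4980e-06

Direction: reverse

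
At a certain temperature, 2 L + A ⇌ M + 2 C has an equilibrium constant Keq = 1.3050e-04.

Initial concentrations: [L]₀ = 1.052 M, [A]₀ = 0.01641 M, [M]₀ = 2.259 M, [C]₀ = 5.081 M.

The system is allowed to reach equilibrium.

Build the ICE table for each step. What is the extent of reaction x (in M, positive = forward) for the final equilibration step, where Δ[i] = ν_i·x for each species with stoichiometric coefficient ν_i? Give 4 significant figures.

x = -2.235 M

Q₀ = 3211 vs Keq = 1.3050e-04 ⇒ Q>K, reverse
Step 1:
                   L          A          M          C
  I            1.052    0.01641      2.259      5.081
  C             4.47      2.235     -2.235      -4.47
  E            5.522      2.251      0.024      0.611
  solve Keq expr → x = -2.235; check Q = 1.3050e-04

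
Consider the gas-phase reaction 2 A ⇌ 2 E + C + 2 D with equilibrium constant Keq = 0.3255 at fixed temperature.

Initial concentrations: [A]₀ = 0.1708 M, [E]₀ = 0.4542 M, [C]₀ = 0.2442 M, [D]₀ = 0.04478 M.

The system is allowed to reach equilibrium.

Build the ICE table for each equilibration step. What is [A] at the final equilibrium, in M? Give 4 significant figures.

Q₀ = 0.003463 vs Keq = 0.3255 ⇒ Q<K, forward
Step 1:
                  A         E         C         D
  I          0.1708    0.4542    0.2442   0.04478
  C        -0.09682   0.09682   0.04841   0.09682
  E         0.07398     0.551    0.2926    0.1416
  solve Keq expr → x = 0.04841; check Q = 0.3255

[A]_eq = 0.07398 M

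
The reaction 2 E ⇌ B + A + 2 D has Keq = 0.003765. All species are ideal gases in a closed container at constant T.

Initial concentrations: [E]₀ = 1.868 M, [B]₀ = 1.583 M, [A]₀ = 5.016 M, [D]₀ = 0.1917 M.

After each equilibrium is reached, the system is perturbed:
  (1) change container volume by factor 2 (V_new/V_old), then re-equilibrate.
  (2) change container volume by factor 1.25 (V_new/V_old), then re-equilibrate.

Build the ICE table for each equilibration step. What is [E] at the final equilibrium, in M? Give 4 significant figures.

Q₀ = 0.08362 vs Keq = 0.003765 ⇒ Q>K, reverse
Step 1:
                  E         B         A         D
  Initial     1.868     1.583     5.016    0.1917
  Change     0.1465  -0.07323  -0.07323   -0.1465
  Equil       2.014      1.51     4.943   0.04525
  solve Keq expr → x = -0.07323; check Q = 0.003765
Then change container volume by factor 2 (V_new/V_old).
Step 2:
                  E         B         A         D
  Initial     1.007    0.7549     2.471   0.02262
  Change   -0.02127   0.01063   0.01063   0.02127
  Equil       0.986    0.7655     2.482   0.04389
  solve Keq expr → x = 0.01063; check Q = 0.003765
Then change container volume by factor 1.25 (V_new/V_old).
Step 3:
                  E         B         A         D
  Initial    0.7888    0.6124     1.986   0.03511
  Change  -0.008137  0.004069  0.004069  0.008137
  Equil      0.7806    0.6165      1.99   0.04325
  solve Keq expr → x = 0.004069; check Q = 0.003765

[E]_eq = 0.7806 M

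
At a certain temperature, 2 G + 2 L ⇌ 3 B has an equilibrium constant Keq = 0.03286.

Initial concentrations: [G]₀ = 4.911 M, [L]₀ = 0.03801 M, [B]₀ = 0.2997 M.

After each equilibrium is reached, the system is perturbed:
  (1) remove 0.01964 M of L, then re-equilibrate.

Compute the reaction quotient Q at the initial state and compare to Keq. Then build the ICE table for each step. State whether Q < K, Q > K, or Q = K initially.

Q₀ = 0.7725 vs Keq = 0.03286 ⇒ Q>K, reverse
Step 1:
                   G          L          B
  Initial      4.911    0.03801     0.2997
  Change     0.06397    0.06397   -0.09595
  Equil        4.975      0.102     0.2037
  solve Keq expr → x = -0.03198; check Q = 0.03286
Then remove 0.01964 M of L.
Step 2:
                   G          L          B
  Initial      4.975    0.08234     0.2037
  Change    0.009241   0.009241   -0.01386
  Equil        4.984    0.09158     0.1899
  solve Keq expr → x = -0.004621; check Q = 0.03286

Q₀ = 0.7725; Q > K (proceeds reverse)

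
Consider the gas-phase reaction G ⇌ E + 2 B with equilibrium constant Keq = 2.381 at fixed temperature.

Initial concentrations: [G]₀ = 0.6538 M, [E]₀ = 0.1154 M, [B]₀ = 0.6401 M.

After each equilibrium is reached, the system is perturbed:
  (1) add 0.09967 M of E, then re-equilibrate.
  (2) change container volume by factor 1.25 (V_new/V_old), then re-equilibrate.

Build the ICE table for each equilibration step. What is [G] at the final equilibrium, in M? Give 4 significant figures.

Q₀ = 0.07232 vs Keq = 2.381 ⇒ Q<K, forward
Step 1:
                    G           E           B
  init         0.6538      0.1154      0.6401
  Δ           -0.3328      0.3328      0.6657
  eq            0.321      0.4482       1.306
  solve Keq expr → x = 0.3328; check Q = 2.381
Then add 0.09967 M of E.
Step 2:
                    G           E           B
  init          0.321      0.5479       1.306
  Δ           0.02512    -0.02512    -0.05025
  eq           0.3461      0.5228       1.256
  solve Keq expr → x = -0.02512; check Q = 2.381
Then change container volume by factor 1.25 (V_new/V_old).
Step 3:
                    G           E           B
  init         0.2769      0.4182       1.004
  Δ          -0.04452     0.04452     0.08903
  eq           0.2324      0.4627       1.093
  solve Keq expr → x = 0.04452; check Q = 2.381

[G]_eq = 0.2324 M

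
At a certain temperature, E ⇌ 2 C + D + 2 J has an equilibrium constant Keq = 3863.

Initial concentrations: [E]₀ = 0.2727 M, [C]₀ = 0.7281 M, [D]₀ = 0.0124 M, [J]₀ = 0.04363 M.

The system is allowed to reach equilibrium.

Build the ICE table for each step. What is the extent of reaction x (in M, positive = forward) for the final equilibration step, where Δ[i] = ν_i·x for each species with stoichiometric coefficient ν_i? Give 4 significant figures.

x = 0.2727 M

Q₀ = 4.5887e-05 vs Keq = 3863 ⇒ Q<K, forward
Step 1:
                    E           C           D           J
  I            0.2727      0.7281      0.0124     0.04363
  C           -0.2727      0.5453      0.2727      0.5453
  E        4.1505e-05       1.273      0.2851      0.5889
  solve Keq expr → x = 0.2727; check Q = 3863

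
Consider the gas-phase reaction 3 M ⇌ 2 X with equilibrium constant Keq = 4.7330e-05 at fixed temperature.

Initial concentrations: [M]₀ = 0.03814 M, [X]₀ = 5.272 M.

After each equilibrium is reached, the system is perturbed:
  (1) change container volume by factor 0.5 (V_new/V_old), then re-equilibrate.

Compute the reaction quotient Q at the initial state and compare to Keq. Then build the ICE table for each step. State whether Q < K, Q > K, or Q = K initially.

Q₀ = 5.0097e+05 vs Keq = 4.7330e-05 ⇒ Q>K, reverse
Step 1:
                   M          X
  init       0.03814      5.272
  Δ            7.686     -5.124
  eq           7.725     0.1477
  solve Keq expr → x = -2.562; check Q = 4.7330e-05
Then change container volume by factor 0.5 (V_new/V_old).
Step 2:
                   M          X
  init         15.45     0.2954
  Δ           -0.173     0.1154
  eq           15.28     0.4108
  solve Keq expr → x = 0.05768; check Q = 4.7330e-05

Q₀ = 5.0097e+05; Q > K (proceeds reverse)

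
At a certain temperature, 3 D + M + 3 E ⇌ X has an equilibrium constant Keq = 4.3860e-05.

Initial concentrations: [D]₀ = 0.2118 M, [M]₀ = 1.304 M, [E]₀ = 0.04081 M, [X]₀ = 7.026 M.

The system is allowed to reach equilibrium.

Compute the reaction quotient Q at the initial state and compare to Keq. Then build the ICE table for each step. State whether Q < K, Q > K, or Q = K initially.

Q₀ = 8.3436e+06 vs Keq = 4.3860e-05 ⇒ Q>K, reverse
Step 1:
                    D           M           E           X
  Initial      0.2118       1.304     0.04081       7.026
  Change        5.643       1.881       5.643      -1.881
  Equil         5.854       3.185       5.683       5.145
  solve Keq expr → x = -1.881; check Q = 4.3860e-05

Q₀ = 8.3436e+06; Q > K (proceeds reverse)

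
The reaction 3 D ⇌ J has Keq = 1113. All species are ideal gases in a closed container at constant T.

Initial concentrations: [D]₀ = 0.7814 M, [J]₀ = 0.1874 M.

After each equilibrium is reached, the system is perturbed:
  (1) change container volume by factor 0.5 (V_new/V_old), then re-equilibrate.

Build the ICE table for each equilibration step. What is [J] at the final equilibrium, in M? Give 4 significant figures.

[J]_eq = 0.8651 M

Q₀ = 0.3928 vs Keq = 1113 ⇒ Q<K, forward
Step 1:
                    D           J
  init         0.7814      0.1874
  Δ           -0.7089      0.2363
  eq          0.07248      0.4237
  solve Keq expr → x = 0.2363; check Q = 1113
Then change container volume by factor 0.5 (V_new/V_old).
Step 2:
                    D           J
  init          0.145      0.8474
  Δ          -0.05301     0.01767
  eq          0.09194      0.8651
  solve Keq expr → x = 0.01767; check Q = 1113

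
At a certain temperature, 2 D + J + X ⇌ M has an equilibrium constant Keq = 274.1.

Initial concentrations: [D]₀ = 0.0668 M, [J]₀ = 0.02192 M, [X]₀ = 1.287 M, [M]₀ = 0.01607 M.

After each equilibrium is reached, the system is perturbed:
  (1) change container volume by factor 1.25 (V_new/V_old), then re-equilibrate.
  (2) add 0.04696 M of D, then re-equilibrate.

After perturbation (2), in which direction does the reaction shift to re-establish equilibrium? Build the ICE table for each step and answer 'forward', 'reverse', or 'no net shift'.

Direction: forward

Q₀ = 127.7 vs Keq = 274.1 ⇒ Q<K, forward
Step 1:
                    D           J           X           M
  Initial      0.0668     0.02192       1.287     0.01607
  Change    -0.008938   -0.004469   -0.004469    0.004469
  Equil       0.05786     0.01745       1.283     0.02054
  solve Keq expr → x = 0.004469; check Q = 274.1
Then change container volume by factor 1.25 (V_new/V_old).
Step 2:
                    D           J           X           M
  Initial     0.04629     0.01396       1.026     0.01643
  Change     0.006251    0.003126    0.003126   -0.003126
  Equil       0.05254     0.01709       1.029     0.01331
  solve Keq expr → x = -0.003126; check Q = 274.1
Then add 0.04696 M of D.
Step 3:
                    D           J           X           M
  Initial      0.0995     0.01709       1.029     0.01331
  Change     -0.01418   -0.007088   -0.007088    0.007088
  Equil       0.08533    0.009999       1.022     0.02039
  solve Keq expr → x = 0.007088; check Q = 274.1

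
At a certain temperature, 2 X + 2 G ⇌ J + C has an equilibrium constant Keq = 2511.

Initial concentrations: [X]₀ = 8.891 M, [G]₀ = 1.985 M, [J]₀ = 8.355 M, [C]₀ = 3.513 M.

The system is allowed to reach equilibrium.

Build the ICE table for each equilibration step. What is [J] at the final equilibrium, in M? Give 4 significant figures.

Q₀ = 0.09423 vs Keq = 2511 ⇒ Q<K, forward
Step 1:
                   X          G          J          C
  Initial      8.891      1.985      8.355      3.513
  Change      -1.966     -1.966     0.9832     0.9832
  Equil        6.925    0.01867      9.338      4.496
  solve Keq expr → x = 0.9832; check Q = 2511

[J]_eq = 9.338 M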